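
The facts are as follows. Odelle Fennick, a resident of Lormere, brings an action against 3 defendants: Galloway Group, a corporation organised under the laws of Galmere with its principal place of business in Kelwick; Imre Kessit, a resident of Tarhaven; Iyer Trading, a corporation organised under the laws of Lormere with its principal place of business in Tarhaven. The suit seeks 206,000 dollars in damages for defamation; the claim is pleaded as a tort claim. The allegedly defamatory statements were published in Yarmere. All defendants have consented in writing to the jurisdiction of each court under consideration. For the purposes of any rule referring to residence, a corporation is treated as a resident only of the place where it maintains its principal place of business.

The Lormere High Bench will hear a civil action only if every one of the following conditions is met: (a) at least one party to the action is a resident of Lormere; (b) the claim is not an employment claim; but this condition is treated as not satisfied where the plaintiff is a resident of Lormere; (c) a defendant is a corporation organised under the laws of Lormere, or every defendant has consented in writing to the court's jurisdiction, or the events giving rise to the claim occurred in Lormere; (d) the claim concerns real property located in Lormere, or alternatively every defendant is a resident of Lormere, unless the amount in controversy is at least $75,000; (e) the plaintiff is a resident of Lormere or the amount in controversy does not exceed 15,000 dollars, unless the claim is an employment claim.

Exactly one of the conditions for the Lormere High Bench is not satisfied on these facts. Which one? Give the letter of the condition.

The Lormere High Bench:
  (a) Odelle Fennick resides in Lormere. Met.
  (b) The claim is a tort claim, not an employment claim. But the plaintiff resides in Lormere, triggering the carve-out and defeating this condition. Condition not met.
  (c) Iyer Trading is organised under the laws of Lormere, which satisfies one of the alternatives. Met.
  (d) The claim does not concern real property; the defendants reside as follows — Galloway Group in Kelwick, Imre Kessit in Tarhaven, Iyer Trading in Tarhaven — not all in Lormere — no alternative holds. The proviso rescues it, though: the amount in controversy is $206,000, which meets the $75,000 floor. Satisfied.
  (e) The plaintiff resides in Lormere — that alternative is enough. Met.
Only condition (b) fails.

(b)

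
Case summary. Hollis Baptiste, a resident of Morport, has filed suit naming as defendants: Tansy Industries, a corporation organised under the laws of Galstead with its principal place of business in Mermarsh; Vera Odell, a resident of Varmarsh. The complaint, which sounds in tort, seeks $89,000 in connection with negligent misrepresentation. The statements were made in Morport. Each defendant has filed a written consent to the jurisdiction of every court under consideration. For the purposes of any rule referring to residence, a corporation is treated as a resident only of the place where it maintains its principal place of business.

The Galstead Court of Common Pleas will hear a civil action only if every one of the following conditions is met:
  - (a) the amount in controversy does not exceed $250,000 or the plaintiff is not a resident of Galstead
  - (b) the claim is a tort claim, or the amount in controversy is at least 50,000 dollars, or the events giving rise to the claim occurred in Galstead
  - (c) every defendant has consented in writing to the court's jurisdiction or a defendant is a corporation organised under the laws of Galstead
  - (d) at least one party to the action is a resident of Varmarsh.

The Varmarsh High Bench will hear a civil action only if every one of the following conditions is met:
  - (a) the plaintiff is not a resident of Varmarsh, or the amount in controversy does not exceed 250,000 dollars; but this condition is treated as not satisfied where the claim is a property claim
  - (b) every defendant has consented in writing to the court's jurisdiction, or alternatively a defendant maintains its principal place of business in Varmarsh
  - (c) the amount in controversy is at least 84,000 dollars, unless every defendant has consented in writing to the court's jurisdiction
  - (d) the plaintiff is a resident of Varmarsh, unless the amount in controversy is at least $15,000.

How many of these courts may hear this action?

The Galstead Court of Common Pleas:
  (a) The amount in controversy is $89,000, within the USD 250,000 ceiling — that alternative is enough. Met.
  (b) The claim is a tort claim — that alternative is enough. Met.
  (c) Every defendant has filed written consent, so one alternative holds. Met.
  (d) Vera Odell resides in Varmarsh. Satisfied.
  → Jurisdiction lies.
The Varmarsh High Bench:
  (a) The plaintiff resides in Morport, which is not Varmarsh, which satisfies one of the alternatives. And the carve-out is inapplicable — the claim is a tort claim, not a property claim. Met.
  (b) Every defendant has filed written consent — that alternative is enough. Condition met.
  (c) The amount in controversy is $89,000, which meets the 84,000 dollars floor. Satisfied.
  (d) The plaintiff resides in Morport, not Varmarsh. But the amount in controversy is $89,000, which meets the USD 15,000 floor, and the 'unless' clause therefore excuses the requirement. Condition met.
  → Every requirement is satisfied — jurisdiction.
Courts with jurisdiction: the Galstead Court of Common Pleas, the Varmarsh High Bench — 2 in total.

2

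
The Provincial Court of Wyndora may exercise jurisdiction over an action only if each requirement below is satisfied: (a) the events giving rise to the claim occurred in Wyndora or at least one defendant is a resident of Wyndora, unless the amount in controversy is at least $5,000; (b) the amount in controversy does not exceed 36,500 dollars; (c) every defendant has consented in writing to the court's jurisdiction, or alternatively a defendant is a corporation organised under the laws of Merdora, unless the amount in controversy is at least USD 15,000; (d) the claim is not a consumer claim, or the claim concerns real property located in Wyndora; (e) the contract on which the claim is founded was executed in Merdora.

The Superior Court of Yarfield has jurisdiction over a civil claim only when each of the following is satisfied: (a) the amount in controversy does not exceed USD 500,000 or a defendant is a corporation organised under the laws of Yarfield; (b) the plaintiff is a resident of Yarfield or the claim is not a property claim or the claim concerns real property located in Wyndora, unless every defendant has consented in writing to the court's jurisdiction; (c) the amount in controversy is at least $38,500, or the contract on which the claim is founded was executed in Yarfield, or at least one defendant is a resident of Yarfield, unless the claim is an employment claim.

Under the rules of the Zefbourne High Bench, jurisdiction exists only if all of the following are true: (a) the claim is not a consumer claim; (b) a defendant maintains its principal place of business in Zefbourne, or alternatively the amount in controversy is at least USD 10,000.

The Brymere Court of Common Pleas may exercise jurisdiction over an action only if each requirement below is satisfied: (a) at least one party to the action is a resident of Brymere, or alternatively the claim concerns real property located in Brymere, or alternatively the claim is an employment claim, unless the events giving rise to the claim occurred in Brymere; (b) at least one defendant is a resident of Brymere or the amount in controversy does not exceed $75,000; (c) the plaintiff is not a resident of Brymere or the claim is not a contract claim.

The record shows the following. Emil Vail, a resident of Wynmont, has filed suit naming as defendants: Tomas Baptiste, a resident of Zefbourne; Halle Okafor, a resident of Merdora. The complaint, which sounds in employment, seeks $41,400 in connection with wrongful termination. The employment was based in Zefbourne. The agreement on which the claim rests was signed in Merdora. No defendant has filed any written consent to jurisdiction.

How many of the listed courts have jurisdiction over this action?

The Provincial Court of Wyndora:
  (a) The operative events occurred in Zefbourne, not Wyndora; no defendant resides in Wyndora (they reside in Zefbourne, Merdora) — none of the alternatives is met. The proviso rescues it, though: the amount in controversy is USD 41,400, which meets the $5,000 floor. Satisfied.
  (b) The amount in controversy is $41,400, above the $36,500 ceiling. Condition not met.
  (c) No such written consent has been filed; no defendant is a corporation — none of the alternatives is met. However, the amount in controversy is $41,400, which meets the 15,000 dollars floor, so the 'unless' proviso supplies this condition. Condition met.
  (d) The claim is an employment claim, not a consumer claim, so one alternative holds. Satisfied.
  (e) The contract was executed in Merdora. Met.
  → The court lacks jurisdiction.
The Superior Court of Yarfield:
  (a) The amount in controversy is 41,400 dollars, within the USD 500,000 ceiling — that alternative is enough. Met.
  (b) The claim is an employment claim, not a property claim, which satisfies one of the alternatives. Satisfied.
  (c) The amount in controversy is USD 41,400, which meets the USD 38,500 floor, which satisfies one of the alternatives. Condition met.
  → All conditions met; jurisdiction exists.
The Zefbourne High Bench:
  (a) The claim is an employment claim, not a consumer claim. Satisfied.
  (b) The amount in controversy is USD 41,400, which meets the $10,000 floor, so one alternative holds. Condition met.
  → The court has jurisdiction.
The Brymere Court of Common Pleas:
  (a) The claim is an employment claim, so one alternative holds. Satisfied.
  (b) The amount in controversy is 41,400 dollars, within the $75,000 ceiling — that alternative is enough. Condition met.
  (c) The plaintiff resides in Wynmont, which is not Brymere, which satisfies one of the alternatives. Condition met.
  → Every requirement is satisfied — jurisdiction.
Courts with jurisdiction: the Superior Court of Yarfield, the Zefbourne High Bench, the Brymere Court of Common Pleas — 3 in total.

3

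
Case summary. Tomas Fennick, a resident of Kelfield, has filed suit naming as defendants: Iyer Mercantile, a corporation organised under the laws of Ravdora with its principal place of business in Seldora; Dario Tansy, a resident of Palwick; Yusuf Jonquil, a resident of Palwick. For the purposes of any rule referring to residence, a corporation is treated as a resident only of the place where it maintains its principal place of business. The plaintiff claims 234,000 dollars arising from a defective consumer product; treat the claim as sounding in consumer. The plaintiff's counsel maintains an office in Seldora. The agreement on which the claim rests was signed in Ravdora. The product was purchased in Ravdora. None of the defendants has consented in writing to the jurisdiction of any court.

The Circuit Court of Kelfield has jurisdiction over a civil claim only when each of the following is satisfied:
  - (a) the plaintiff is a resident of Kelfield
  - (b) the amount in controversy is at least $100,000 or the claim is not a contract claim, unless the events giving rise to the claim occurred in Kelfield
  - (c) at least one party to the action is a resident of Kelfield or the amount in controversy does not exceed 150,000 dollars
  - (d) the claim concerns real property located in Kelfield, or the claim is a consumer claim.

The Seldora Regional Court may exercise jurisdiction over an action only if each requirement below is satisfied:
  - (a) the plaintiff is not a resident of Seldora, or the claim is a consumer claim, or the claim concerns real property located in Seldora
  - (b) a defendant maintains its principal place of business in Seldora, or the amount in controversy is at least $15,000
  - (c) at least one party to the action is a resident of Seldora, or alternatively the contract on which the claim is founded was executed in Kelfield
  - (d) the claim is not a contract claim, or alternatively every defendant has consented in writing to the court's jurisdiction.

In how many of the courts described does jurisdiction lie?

2

The Circuit Court of Kelfield:
  (a) The plaintiff resides in Kelfield. Met.
  (b) The amount in controversy is USD 234,000, which meets the USD 100,000 floor — that alternative is enough. Satisfied.
  (c) Tomas Fennick resides in Kelfield, which satisfies one of the alternatives. Met.
  (d) The claim is a consumer claim, so this disjunct is met. Condition met.
  → Every requirement is satisfied — jurisdiction.
The Seldora Regional Court:
  (a) The plaintiff resides in Kelfield, which is not Seldora, so one alternative holds. Condition met.
  (b) Iyer Mercantile has its principal place of business in Seldora — that alternative is enough. Satisfied.
  (c) Iyer Mercantile resides in Seldora, so this disjunct is met. Met.
  (d) The claim is a consumer claim, not a contract claim, so this disjunct is met. Condition met.
  → Jurisdiction lies.
Courts with jurisdiction: the Circuit Court of Kelfield, the Seldora Regional Court — 2 in total.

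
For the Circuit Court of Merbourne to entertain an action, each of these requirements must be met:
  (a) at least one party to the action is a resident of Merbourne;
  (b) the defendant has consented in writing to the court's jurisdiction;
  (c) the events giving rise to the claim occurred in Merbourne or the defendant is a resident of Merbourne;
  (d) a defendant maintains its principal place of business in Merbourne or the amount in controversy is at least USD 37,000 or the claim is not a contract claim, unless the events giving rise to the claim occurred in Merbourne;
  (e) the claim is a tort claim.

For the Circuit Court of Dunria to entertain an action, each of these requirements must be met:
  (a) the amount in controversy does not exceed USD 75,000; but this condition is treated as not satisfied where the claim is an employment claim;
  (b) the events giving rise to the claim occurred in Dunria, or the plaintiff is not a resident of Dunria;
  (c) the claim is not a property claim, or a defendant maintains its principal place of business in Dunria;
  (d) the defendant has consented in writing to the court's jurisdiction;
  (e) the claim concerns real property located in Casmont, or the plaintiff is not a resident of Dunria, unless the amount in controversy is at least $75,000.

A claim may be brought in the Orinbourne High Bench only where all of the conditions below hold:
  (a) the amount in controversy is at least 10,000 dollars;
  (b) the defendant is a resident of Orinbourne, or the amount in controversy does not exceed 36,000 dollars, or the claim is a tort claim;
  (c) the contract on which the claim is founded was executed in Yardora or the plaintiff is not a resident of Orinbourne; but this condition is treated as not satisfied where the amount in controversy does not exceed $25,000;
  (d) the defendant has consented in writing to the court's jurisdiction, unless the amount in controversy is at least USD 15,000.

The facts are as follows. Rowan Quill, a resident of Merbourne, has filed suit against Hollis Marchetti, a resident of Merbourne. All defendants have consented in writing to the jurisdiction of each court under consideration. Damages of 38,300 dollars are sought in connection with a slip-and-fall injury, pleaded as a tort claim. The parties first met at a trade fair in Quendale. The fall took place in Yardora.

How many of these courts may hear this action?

3

The Circuit Court of Merbourne:
  (a) Rowan Quill resides in Merbourne. Satisfied.
  (b) Every defendant has filed written consent. Condition met.
  (c) The defendant resides in Merbourne, so one alternative holds. Condition met.
  (d) The amount in controversy is USD 38,300, which meets the USD 37,000 floor, so one alternative holds. Met.
  (e) The claim is a tort claim. Condition met.
  → Jurisdiction lies.
The Circuit Court of Dunria:
  (a) The amount in controversy is $38,300, within the 75,000 dollars ceiling. The exception is not triggered, since the claim is a tort claim, not an employment claim. Condition met.
  (b) The plaintiff resides in Merbourne, which is not Dunria, which satisfies one of the alternatives. Satisfied.
  (c) The claim is a tort claim, not a property claim, so this disjunct is met. Met.
  (d) Every defendant has filed written consent. Met.
  (e) The plaintiff resides in Merbourne, which is not Dunria, so this disjunct is met. Met.
  → The court has jurisdiction.
The Orinbourne High Bench:
  (a) The amount in controversy is USD 38,300, which meets the 10,000 dollars floor. Satisfied.
  (b) The claim is a tort claim, so this disjunct is met. Condition met.
  (c) The plaintiff resides in Merbourne, which is not Orinbourne, so this disjunct is met. The exception is not triggered, since the amount in controversy is USD 38,300, above the $25,000 ceiling. Met.
  (d) Every defendant has filed written consent. Satisfied.
  → Every requirement is satisfied — jurisdiction.
Courts with jurisdiction: the Circuit Court of Merbourne, the Circuit Court of Dunria, the Orinbourne High Bench — 3 in total.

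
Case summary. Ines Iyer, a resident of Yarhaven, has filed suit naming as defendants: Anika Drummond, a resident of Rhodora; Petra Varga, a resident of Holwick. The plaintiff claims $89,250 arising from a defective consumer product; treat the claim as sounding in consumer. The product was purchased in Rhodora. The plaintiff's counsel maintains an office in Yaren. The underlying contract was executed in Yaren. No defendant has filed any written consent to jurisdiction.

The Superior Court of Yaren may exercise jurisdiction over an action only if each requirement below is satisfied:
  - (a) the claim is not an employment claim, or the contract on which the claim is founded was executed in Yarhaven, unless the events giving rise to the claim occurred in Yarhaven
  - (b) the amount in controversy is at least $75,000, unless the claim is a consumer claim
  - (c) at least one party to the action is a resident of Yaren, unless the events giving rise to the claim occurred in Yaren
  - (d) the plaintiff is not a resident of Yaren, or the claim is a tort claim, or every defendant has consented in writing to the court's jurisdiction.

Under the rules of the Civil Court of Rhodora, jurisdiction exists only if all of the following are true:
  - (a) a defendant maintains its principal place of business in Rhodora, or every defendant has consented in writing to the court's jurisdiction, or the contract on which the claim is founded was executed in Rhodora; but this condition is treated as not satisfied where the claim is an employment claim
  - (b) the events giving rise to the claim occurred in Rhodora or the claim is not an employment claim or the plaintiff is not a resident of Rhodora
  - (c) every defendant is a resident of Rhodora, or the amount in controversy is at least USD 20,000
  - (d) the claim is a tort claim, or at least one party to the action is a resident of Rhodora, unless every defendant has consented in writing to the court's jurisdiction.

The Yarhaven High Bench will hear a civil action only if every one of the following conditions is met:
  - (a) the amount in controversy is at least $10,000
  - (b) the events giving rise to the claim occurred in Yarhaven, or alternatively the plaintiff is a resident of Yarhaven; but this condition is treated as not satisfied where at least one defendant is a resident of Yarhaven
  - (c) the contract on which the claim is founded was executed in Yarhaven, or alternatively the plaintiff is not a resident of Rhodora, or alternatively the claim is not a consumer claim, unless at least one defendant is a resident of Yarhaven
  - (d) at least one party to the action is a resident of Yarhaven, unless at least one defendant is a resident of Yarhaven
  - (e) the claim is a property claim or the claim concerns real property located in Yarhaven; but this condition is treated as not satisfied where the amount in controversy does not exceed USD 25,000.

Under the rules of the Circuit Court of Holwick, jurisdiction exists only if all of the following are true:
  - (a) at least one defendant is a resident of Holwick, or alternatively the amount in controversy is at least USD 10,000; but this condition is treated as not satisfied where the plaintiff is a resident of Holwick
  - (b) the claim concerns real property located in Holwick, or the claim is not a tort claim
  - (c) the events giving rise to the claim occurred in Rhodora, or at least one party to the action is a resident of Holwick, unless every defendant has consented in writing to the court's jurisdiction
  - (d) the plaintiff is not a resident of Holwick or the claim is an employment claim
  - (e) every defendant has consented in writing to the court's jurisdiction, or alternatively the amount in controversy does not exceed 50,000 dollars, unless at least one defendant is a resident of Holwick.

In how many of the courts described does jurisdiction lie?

1

The Superior Court of Yaren:
  (a) The claim is a consumer claim, not an employment claim, so one alternative holds. Condition met.
  (b) The amount in controversy is 89,250 dollars, which meets the USD 75,000 floor. Met.
  (c) No party resides in Yaren. Nor does the 'unless' clause help: the operative events occurred in Rhodora, not Yaren. Fails.
  (d) The plaintiff resides in Yarhaven, which is not Yaren, so this disjunct is met. Satisfied.
  → No jurisdiction.
The Civil Court of Rhodora:
  (a) No defendant is a corporation; no such written consent has been filed; the contract was executed in Yaren, not Rhodora — no alternative holds. Condition not met.
  (b) The operative events occurred in Rhodora — that alternative is enough. Met.
  (c) The amount in controversy is 89,250 dollars, which meets the 20,000 dollars floor, so this disjunct is met. Condition met.
  (d) Anika Drummond resides in Rhodora, which satisfies one of the alternatives. Met.
  → Not every requirement is met — no jurisdiction.
The Yarhaven High Bench:
  (a) The amount in controversy is USD 89,250, which meets the USD 10,000 floor. Condition met.
  (b) The plaintiff resides in Yarhaven, which satisfies one of the alternatives. The exception is not triggered, since no defendant resides in Yarhaven (they reside in Rhodora, Holwick). Condition met.
  (c) The plaintiff resides in Yarhaven, which is not Rhodora, so this disjunct is met. Condition met.
  (d) Ines Iyer resides in Yarhaven. Met.
  (e) The claim is a consumer claim, not a property claim; the claim does not concern real property — no alternative holds. Fails.
  → No jurisdiction.
The Circuit Court of Holwick:
  (a) Petra Varga resides in Holwick, so this disjunct is met. The carve-out does not apply: the plaintiff resides in Yarhaven, not Holwick. Satisfied.
  (b) The claim is a consumer claim, not a tort claim, which satisfies one of the alternatives. Condition met.
  (c) The operative events occurred in Rhodora, so one alternative holds. Condition met.
  (d) The plaintiff resides in Yarhaven, which is not Holwick, so one alternative holds. Met.
  (e) No such written consent has been filed; the amount in controversy is USD 89,250, above the USD 50,000 ceiling — no alternative holds. But Petra Varga resides in Holwick, and the 'unless' clause therefore excuses the requirement. Met.
  → Every requirement is satisfied — jurisdiction.
Courts with jurisdiction: the Circuit Court of Holwick — 1 in total.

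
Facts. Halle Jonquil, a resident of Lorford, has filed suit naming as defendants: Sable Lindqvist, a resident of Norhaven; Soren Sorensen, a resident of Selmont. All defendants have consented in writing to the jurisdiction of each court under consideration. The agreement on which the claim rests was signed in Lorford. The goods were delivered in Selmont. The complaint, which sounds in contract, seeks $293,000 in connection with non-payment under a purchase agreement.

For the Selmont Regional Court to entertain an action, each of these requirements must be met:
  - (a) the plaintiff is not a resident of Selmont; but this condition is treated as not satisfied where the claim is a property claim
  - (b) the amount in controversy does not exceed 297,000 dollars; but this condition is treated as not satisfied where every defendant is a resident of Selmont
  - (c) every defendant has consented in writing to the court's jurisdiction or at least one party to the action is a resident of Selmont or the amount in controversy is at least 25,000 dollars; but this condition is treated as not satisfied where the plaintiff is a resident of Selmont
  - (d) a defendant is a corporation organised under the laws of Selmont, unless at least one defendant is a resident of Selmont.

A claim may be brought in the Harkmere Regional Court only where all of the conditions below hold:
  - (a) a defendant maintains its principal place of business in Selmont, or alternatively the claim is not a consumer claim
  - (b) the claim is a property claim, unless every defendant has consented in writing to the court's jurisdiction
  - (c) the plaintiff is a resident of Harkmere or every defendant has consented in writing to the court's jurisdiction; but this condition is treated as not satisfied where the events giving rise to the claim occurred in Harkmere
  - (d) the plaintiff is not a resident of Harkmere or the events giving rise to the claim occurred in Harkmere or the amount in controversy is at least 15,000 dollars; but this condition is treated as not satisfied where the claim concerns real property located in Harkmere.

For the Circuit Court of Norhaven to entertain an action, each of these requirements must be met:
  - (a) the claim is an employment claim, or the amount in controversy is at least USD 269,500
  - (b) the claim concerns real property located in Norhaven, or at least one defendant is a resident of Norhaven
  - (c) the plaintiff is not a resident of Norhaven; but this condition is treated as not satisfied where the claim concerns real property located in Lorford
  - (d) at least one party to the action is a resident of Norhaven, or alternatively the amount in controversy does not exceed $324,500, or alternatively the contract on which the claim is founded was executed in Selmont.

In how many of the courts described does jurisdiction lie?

The Selmont Regional Court:
  (a) The plaintiff resides in Lorford, which is not Selmont. The exception is not triggered, since the claim is a contract claim, not a property claim. Condition met.
  (b) The amount in controversy is $293,000, within the USD 297,000 ceiling. And the carve-out is inapplicable — the defendants reside as follows — Sable Lindqvist in Norhaven, Soren Sorensen in Selmont — not all in Selmont. Met.
  (c) Every defendant has filed written consent, so this disjunct is met. The carve-out does not apply: the plaintiff resides in Lorford, not Selmont. Condition met.
  (d) No defendant is a corporation. However, Soren Sorensen resides in Selmont, so the 'unless' proviso supplies this condition. Satisfied.
  → All conditions met; jurisdiction exists.
The Harkmere Regional Court:
  (a) The claim is a contract claim, not a consumer claim — that alternative is enough. Met.
  (b) The claim is a contract claim, not a property claim. The proviso rescues it, though: every defendant has filed written consent. Condition met.
  (c) Every defendant has filed written consent, so this disjunct is met. The carve-out does not apply: the operative events occurred in Selmont, not Harkmere. Met.
  (d) The plaintiff resides in Lorford, which is not Harkmere — that alternative is enough. And the carve-out is inapplicable — the claim does not concern real property. Satisfied.
  → Every requirement is satisfied — jurisdiction.
The Circuit Court of Norhaven:
  (a) The amount in controversy is 293,000 dollars, which meets the 269,500 dollars floor, so this disjunct is met. Satisfied.
  (b) Sable Lindqvist resides in Norhaven — that alternative is enough. Met.
  (c) The plaintiff resides in Lorford, which is not Norhaven. The carve-out does not apply: the claim does not concern real property. Condition met.
  (d) Sable Lindqvist resides in Norhaven — that alternative is enough. Condition met.
  → Jurisdiction lies.
Courts with jurisdiction: the Selmont Regional Court, the Harkmere Regional Court, the Circuit Court of Norhaven — 3 in total.

3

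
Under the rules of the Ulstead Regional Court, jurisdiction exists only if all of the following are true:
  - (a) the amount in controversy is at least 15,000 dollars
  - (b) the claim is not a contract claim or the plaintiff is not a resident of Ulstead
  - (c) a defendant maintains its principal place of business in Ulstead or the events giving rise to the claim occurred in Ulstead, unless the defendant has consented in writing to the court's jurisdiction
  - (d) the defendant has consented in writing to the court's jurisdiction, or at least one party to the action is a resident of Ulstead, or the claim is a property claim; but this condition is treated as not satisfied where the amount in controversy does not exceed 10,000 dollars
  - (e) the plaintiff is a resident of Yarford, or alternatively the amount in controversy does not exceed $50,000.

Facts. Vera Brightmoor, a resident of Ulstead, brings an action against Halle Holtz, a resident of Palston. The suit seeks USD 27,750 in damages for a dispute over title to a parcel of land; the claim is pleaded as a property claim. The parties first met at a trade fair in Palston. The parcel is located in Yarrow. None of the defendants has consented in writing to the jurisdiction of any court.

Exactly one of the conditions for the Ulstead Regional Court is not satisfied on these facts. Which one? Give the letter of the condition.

(c)

The Ulstead Regional Court:
  (a) The amount in controversy is 27,750 dollars, which meets the 15,000 dollars floor. Met.
  (b) The claim is a property claim, not a contract claim, so this disjunct is met. Satisfied.
  (c) No defendant is a corporation; the operative events occurred in Yarrow, not Ulstead — every alternative fails. Nor does the 'unless' clause help: no such written consent has been filed. Condition not met.
  (d) Vera Brightmoor resides in Ulstead — that alternative is enough. And the carve-out is inapplicable — the amount in controversy is USD 27,750, above the $10,000 ceiling. Satisfied.
  (e) The amount in controversy is 27,750 dollars, within the $50,000 ceiling, so one alternative holds. Met.
Only condition (c) fails.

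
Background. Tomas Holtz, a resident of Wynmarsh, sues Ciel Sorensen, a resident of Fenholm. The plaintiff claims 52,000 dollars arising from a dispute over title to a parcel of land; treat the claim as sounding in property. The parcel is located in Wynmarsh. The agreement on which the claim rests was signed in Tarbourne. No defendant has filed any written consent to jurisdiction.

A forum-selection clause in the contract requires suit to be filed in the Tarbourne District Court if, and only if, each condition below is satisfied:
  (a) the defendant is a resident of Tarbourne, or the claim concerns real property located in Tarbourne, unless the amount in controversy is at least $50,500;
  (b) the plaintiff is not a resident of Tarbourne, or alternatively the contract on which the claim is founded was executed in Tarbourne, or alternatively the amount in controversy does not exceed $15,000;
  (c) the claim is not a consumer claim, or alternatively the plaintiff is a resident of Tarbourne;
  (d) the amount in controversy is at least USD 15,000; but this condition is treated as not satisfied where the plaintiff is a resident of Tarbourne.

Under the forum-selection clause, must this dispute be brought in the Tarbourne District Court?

Yes

The Tarbourne District Court:
  (a) The defendant resides in Fenholm, not Tarbourne; the property lies in Wynmarsh, not Tarbourne — every alternative fails. However, the amount in controversy is $52,000, which meets the $50,500 floor, so the 'unless' proviso supplies this condition. Satisfied.
  (b) The plaintiff resides in Wynmarsh, which is not Tarbourne, so one alternative holds. Met.
  (c) The claim is a property claim, not a consumer claim, which satisfies one of the alternatives. Satisfied.
  (d) The amount in controversy is 52,000 dollars, which meets the $15,000 floor. And the carve-out is inapplicable — the plaintiff resides in Wynmarsh, not Tarbourne. Met.
  → Forum clause is triggered.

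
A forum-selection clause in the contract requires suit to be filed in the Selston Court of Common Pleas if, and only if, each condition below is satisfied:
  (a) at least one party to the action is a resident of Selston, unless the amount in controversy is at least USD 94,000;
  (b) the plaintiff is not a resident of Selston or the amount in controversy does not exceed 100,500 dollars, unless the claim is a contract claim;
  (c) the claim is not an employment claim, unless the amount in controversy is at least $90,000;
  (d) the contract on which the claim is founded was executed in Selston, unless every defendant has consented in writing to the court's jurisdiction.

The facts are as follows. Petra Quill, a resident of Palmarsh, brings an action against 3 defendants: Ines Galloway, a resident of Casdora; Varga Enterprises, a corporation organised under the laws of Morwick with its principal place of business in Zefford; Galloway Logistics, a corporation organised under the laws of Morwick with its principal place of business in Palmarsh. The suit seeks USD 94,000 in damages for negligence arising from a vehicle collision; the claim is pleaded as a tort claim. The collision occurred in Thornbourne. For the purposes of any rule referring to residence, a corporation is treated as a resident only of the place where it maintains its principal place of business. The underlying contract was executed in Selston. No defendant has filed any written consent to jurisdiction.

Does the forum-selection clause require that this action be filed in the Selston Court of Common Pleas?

Yes

The Selston Court of Common Pleas:
  (a) No party resides in Selston. However, the amount in controversy is $94,000, which meets the 94,000 dollars floor, so the 'unless' proviso supplies this condition. Met.
  (b) The plaintiff resides in Palmarsh, which is not Selston — that alternative is enough. Met.
  (c) The claim is a tort claim, not an employment claim. Met.
  (d) The contract was executed in Selston. Met.
  → The clause applies.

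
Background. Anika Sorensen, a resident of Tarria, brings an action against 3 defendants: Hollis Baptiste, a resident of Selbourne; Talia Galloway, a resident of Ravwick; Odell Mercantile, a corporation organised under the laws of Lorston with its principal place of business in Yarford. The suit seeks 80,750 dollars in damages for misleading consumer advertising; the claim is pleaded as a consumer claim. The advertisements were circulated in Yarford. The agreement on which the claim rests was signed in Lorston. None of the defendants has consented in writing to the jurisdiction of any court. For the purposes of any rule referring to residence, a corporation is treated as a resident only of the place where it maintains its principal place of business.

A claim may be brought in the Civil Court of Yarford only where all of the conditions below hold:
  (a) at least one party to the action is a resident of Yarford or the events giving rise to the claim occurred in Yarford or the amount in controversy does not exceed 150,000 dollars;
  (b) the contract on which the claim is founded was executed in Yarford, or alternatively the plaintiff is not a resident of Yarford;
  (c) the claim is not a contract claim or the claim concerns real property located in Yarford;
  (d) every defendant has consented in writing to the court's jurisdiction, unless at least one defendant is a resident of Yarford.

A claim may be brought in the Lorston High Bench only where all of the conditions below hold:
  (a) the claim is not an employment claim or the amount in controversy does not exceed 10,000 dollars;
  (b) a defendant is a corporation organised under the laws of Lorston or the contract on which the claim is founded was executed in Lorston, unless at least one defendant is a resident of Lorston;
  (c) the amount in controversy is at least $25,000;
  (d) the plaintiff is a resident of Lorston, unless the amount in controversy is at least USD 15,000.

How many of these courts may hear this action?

2

The Civil Court of Yarford:
  (a) Odell Mercantile resides in Yarford, so this disjunct is met. Met.
  (b) The plaintiff resides in Tarria, which is not Yarford, so one alternative holds. Satisfied.
  (c) The claim is a consumer claim, not a contract claim, so this disjunct is met. Condition met.
  (d) No such written consent has been filed. But Odell Mercantile resides in Yarford, and the 'unless' clause therefore excuses the requirement. Satisfied.
  → The court has jurisdiction.
The Lorston High Bench:
  (a) The claim is a consumer claim, not an employment claim, so one alternative holds. Condition met.
  (b) Odell Mercantile is organised under the laws of Lorston — that alternative is enough. Satisfied.
  (c) The amount in controversy is 80,750 dollars, which meets the 25,000 dollars floor. Condition met.
  (d) The plaintiff resides in Tarria, not Lorston. However, the amount in controversy is $80,750, which meets the USD 15,000 floor, so the 'unless' proviso supplies this condition. Condition met.
  → The court has jurisdiction.
Courts with jurisdiction: the Civil Court of Yarford, the Lorston High Bench — 2 in total.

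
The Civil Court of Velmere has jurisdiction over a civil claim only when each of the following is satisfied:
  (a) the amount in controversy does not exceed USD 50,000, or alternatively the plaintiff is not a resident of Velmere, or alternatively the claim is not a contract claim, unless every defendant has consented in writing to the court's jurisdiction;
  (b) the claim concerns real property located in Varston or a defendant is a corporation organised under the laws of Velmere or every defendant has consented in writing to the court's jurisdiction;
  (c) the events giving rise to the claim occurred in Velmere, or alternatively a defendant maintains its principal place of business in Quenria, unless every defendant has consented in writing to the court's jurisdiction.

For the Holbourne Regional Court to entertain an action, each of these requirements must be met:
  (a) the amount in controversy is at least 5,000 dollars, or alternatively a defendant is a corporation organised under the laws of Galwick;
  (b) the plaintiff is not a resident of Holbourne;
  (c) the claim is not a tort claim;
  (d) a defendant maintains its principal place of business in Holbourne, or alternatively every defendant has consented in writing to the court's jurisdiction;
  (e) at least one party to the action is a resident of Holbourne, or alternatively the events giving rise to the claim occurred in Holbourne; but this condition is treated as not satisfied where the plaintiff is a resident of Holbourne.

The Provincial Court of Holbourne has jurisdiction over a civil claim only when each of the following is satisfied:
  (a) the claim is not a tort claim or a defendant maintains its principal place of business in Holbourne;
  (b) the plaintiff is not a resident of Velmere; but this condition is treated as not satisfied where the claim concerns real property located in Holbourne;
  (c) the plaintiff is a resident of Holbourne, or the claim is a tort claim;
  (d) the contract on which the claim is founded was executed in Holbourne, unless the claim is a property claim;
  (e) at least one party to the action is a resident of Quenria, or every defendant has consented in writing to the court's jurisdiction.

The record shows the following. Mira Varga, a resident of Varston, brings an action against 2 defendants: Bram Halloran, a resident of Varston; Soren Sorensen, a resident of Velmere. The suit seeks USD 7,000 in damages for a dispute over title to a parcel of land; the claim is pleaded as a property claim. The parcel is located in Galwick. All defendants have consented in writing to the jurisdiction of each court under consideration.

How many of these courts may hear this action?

1

The Civil Court of Velmere:
  (a) The amount in controversy is $7,000, within the $50,000 ceiling, so one alternative holds. Satisfied.
  (b) Every defendant has filed written consent, so one alternative holds. Condition met.
  (c) The operative events occurred in Galwick, not Velmere; no defendant is a corporation — no alternative holds. But every defendant has filed written consent, and the 'unless' clause therefore excuses the requirement. Condition met.
  → Jurisdiction lies.
The Holbourne Regional Court:
  (a) The amount in controversy is $7,000, which meets the $5,000 floor — that alternative is enough. Condition met.
  (b) The plaintiff resides in Varston, which is not Holbourne. Met.
  (c) The claim is a property claim, not a tort claim. Satisfied.
  (d) Every defendant has filed written consent — that alternative is enough. Condition met.
  (e) No party resides in Holbourne; the operative events occurred in Galwick, not Holbourne — no alternative holds. Fails.
  → No jurisdiction.
The Provincial Court of Holbourne:
  (a) The claim is a property claim, not a tort claim, which satisfies one of the alternatives. Satisfied.
  (b) The plaintiff resides in Varston, which is not Velmere. And the carve-out is inapplicable — the property lies in Galwick, not Holbourne. Condition met.
  (c) The plaintiff resides in Varston, not Holbourne; the claim is a property claim, not a tort claim — none of the alternatives is met. Condition not met.
  (d) No contract (and hence no place of execution) is alleged. The proviso rescues it, though: the claim is a property claim. Met.
  (e) Every defendant has filed written consent — that alternative is enough. Satisfied.
  → No jurisdiction.
Courts with jurisdiction: the Civil Court of Velmere — 1 in total.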